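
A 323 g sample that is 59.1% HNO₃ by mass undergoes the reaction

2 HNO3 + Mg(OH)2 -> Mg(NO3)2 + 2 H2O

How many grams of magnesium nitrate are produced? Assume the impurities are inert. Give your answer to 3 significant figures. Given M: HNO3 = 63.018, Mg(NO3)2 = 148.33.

225 g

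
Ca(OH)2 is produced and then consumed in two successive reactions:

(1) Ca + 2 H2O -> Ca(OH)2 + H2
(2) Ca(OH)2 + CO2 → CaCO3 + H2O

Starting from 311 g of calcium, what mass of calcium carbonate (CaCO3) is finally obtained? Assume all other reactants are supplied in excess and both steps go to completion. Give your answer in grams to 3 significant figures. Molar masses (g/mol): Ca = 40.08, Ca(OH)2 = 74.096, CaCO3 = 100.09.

n(Ca) = 311.0 / 40.08 = 7.759 mol.
Step 1 gives a 1:1 ratio of Ca to Ca(OH)2, so n(Ca(OH)2) = 7.759 mol.
In step 2 the Ca(OH)2:CaCO3 ratio is 1:1, so n(CaCO3) = 7.759 mol.
Mass of CaCO3 = 7.759 × 100.09 = 776.6 g.

777 g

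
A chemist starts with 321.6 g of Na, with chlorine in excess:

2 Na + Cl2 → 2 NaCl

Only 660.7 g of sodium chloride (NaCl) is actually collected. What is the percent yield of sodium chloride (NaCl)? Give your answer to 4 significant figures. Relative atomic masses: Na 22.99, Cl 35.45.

80.82 %

M(Na) = 22.99 g/mol.
M(NaCl) = 22.99 + 35.45 = 58.44 g/mol.
n(Na) = 321.60 g / 22.99 g/mol = 13.989 mol.
From the equation the Na:NaCl mole ratio is 2:2, so n(NaCl) = 13.989 × 2/2 = 13.989 mol.
Mass of NaCl = 13.989 mol × 58.44 g/mol = 817.50 g.
This is the theoretical yield. Percent yield = 660.7 g / 817.50 g × 100% = 80.820%.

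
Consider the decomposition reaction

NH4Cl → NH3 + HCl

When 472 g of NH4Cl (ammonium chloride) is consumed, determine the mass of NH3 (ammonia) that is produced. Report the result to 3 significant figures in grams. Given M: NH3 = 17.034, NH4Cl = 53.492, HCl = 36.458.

150 g

n(NH4Cl) = 472.0 g / 53.492 g/mol = 8.824 mol.
From the equation the NH4Cl:NH3 mole ratio is 1:1, so n(NH3) = 8.824 × 1/1 = 8.824 mol.
Mass of NH3 = 8.824 mol × 17.034 g/mol = 150.3 g.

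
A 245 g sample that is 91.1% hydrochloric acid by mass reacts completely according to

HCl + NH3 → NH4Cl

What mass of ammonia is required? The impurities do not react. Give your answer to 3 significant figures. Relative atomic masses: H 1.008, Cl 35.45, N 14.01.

Mass of pure HCl = 245 g × 0.911 = 223.2 g.
M(HCl) = 1.008 + 35.45 = 36.458 g/mol.
M(NH3) = 14.01 + 3(1.008) = 17.034 g/mol.
n(HCl) = 223.2 g / 36.458 g/mol = 6.122 mol.
From the equation the HCl:NH3 mole ratio is 1:1, so n(NH3) = 6.122 × 1/1 = 6.122 mol.
Mass of NH3 = 6.122 mol × 17.034 g/mol = 104.3 g.

104 g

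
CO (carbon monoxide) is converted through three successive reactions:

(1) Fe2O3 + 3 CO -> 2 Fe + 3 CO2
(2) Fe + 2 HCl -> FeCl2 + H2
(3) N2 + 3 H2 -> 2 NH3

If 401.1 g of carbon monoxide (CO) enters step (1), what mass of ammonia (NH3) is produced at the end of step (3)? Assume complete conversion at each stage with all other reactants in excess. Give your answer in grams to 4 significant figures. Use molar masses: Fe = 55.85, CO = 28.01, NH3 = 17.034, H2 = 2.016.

n(CO) = 401.1 / 28.01 = 14.320 mol.
Reaction (1): CO→Fe ratio 3:2 ⇒ n(Fe) = 9.5466 mol.
Reaction (2): Fe→H2 ratio 1:1 ⇒ n(H2) = 9.5466 mol.
Reaction (3): H2→NH3 ratio 3:2 ⇒ n(NH3) = 6.3644 mol.
Mass of NH3 = 6.3644 × 17.034 = 108.41 g.

108.4 g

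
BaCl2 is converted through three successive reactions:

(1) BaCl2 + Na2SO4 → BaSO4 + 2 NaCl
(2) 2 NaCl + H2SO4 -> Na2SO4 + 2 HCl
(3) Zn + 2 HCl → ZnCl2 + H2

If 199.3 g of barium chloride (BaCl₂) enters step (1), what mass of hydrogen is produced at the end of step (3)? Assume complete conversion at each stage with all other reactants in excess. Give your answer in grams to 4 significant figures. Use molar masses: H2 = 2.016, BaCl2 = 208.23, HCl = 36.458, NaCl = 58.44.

n(BaCl2) = 199.3 / 208.23 = 0.95711 mol.
Reaction (1): BaCl2→NaCl ratio 1:2 ⇒ n(NaCl) = 1.9142 mol.
Reaction (2): NaCl→HCl ratio 2:2 ⇒ n(HCl) = 1.9142 mol.
Reaction (3): HCl→H2 ratio 2:1 ⇒ n(H2) = 0.95711 mol.
Mass of H2 = 0.95711 × 2.016 = 1.9295 g.

1.930 g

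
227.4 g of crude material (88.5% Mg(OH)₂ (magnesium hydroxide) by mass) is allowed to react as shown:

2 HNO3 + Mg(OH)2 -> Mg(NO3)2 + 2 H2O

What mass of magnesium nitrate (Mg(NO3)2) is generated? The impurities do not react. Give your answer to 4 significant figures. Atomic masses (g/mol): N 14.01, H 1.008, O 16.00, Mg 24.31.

Mass of pure Mg(OH)2 = 227.4 g × 0.885 = 201.25 g.
M(Mg(OH)2) = 24.31 + 2(16.00) + 2(1.008) = 58.326 g/mol.
M(Mg(NO3)2) = 24.31 + 2(14.01) + 6(16.00) = 148.33 g/mol.
n(Mg(OH)2) = 201.25 g / 58.326 g/mol = 3.4504 mol.
From the equation the Mg(OH)2:Mg(NO3)2 mole ratio is 1:1, so n(Mg(NO3)2) = 3.4504 × 1/1 = 3.4504 mol.
Mass of Mg(NO3)2 = 3.4504 mol × 148.33 g/mol = 511.80 g.

511.8 g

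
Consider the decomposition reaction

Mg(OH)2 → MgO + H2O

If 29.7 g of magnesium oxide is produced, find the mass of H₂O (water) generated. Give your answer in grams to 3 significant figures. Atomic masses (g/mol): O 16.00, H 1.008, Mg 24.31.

M(MgO) = 24.31 + 16.00 = 40.31 g/mol.
M(H2O) = 2(1.008) + 16.00 = 18.016 g/mol.
n(MgO) = 29.70 g / 40.31 g/mol = 0.7368 mol.
From the equation the MgO:H2O mole ratio is 1:1, so n(H2O) = 0.7368 × 1/1 = 0.7368 mol.
Mass of H2O = 0.7368 mol × 18.016 g/mol = 13.27 g.

13.3 g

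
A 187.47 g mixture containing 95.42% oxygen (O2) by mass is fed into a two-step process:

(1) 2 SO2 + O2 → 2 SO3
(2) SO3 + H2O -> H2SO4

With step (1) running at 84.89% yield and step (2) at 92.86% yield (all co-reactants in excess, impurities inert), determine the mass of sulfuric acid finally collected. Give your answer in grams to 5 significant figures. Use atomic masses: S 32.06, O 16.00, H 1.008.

864.37 g

Pure O2 = 187.47 × 0.9542 = 178.884 g.
M(O2) = 2(16.00) = 32.00 g/mol.
M(H2SO4) = 2(1.008) + 32.06 + 4(16.00) = 98.076 g/mol.
n(O2) = 178.884 / 32.00 = 5.59012 mol.
Step 1 (O2:SO3 = 1:2): theoretical n(SO3) = 11.1802 mol; at 84.89% yield, n(SO3) = 9.49091 mol.
Step 2 (SO3:H2SO4 = 1:1): theoretical n(H2SO4) = 9.49091 mol, so theoretical mass = 9.49091 × 98.076 = 930.830 g.
At 92.86% yield, actual mass of H2SO4 = 930.830 × 0.9286 = 864.369 g.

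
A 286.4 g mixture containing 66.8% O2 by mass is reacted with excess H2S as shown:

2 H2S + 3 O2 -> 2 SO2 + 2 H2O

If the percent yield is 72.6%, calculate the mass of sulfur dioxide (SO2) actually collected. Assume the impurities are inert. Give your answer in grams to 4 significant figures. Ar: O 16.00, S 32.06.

Pure O2 available = 286.4 g × 0.668 = 191.32 g.
M(O2) = 2(16.00) = 32.00 g/mol.
M(SO2) = 32.06 + 2(16.00) = 64.06 g/mol.
n(O2) = 191.32 g / 32.00 g/mol = 5.9786 mol.
From the equation the O2:SO2 mole ratio is 3:2, so n(SO2) = 5.9786 × 2/3 = 3.9857 mol.
Mass of SO2 = 3.9857 mol × 64.06 g/mol = 255.33 g.
Actual mass collected = 255.33 g × 0.726 = 185.37 g.

185.4 g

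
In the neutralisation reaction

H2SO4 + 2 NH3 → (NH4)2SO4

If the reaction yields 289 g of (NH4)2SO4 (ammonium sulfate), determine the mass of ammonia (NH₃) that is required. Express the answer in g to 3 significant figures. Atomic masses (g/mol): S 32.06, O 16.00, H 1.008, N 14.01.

74.5 g

M((NH4)2SO4) = 2(14.01) + 8(1.008) + 32.06 + 4(16.00) = 132.144 g/mol.
M(NH3) = 14.01 + 3(1.008) = 17.034 g/mol.
n((NH4)2SO4) = 289.0 g / 132.144 g/mol = 2.187 mol.
From the equation the (NH4)2SO4:NH3 mole ratio is 1:2, so n(NH3) = 2.187 × 2/1 = 4.374 mol.
Mass of NH3 = 4.374 mol × 17.034 g/mol = 74.51 g.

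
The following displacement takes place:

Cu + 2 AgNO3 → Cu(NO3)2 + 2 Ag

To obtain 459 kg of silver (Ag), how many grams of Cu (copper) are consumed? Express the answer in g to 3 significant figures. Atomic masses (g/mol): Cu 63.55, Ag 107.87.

M(Ag) = 107.87 g/mol.
M(Cu) = 63.55 g/mol.
Convert: 459 kg = 459000 g.
n(Ag) = 459000 g / 107.87 g/mol = 4255 mol.
From the equation the Ag:Cu mole ratio is 2:1, so n(Cu) = 4255 × 1/2 = 2128 mol.
Mass of Cu = 2128 mol × 63.55 g/mol = 135200 g.

135000 g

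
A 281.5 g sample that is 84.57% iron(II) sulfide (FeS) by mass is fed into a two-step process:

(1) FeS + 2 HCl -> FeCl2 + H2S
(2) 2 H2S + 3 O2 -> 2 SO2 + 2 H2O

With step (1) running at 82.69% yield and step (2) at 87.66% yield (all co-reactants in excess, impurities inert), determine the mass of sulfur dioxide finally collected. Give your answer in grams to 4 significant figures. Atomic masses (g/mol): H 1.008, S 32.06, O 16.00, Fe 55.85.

Pure FeS = 281.5 × 0.8457 = 238.06 g.
M(FeS) = 55.85 + 32.06 = 87.91 g/mol.
M(SO2) = 32.06 + 2(16.00) = 64.06 g/mol.
n(FeS) = 238.06 / 87.91 = 2.7080 mol.
Step 1 (FeS:H2S = 1:1): theoretical n(H2S) = 2.7080 mol; at 82.69% yield, n(H2S) = 2.2393 mol.
Step 2 (H2S:SO2 = 2:2): theoretical n(SO2) = 2.2393 mol, so theoretical mass = 2.2393 × 64.06 = 143.45 g.
At 87.66% yield, actual mass of SO2 = 143.45 × 0.8766 = 125.75 g.

125.7 g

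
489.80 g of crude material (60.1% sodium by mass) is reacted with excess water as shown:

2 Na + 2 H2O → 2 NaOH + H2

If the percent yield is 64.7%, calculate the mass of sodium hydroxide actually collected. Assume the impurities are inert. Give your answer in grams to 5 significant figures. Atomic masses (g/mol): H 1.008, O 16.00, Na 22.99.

331.36 g

Pure Na available = 489.80 g × 0.601 = 294.370 g.
M(Na) = 22.99 g/mol.
M(NaOH) = 22.99 + 16.00 + 1.008 = 39.998 g/mol.
n(Na) = 294.370 g / 22.99 g/mol = 12.8043 mol.
From the equation the Na:NaOH mole ratio is 2:2, so n(NaOH) = 12.8043 × 2/2 = 12.8043 mol.
Mass of NaOH = 12.8043 mol × 39.998 g/mol = 512.145 g.
Actual mass collected = 512.145 g × 0.647 = 331.358 g.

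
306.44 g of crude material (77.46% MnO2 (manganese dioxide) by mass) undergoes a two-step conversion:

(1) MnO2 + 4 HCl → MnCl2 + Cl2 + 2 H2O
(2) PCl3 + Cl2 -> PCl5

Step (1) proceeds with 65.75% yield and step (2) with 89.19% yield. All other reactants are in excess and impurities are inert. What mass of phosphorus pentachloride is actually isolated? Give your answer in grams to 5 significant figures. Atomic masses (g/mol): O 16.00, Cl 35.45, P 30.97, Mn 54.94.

Pure MnO2 = 306.44 × 0.7746 = 237.368 g.
M(MnO2) = 54.94 + 2(16.00) = 86.94 g/mol.
M(PCl5) = 30.97 + 5(35.45) = 208.22 g/mol.
n(MnO2) = 237.368 / 86.94 = 2.73026 mol.
Step 1 (MnO2:Cl2 = 1:1): theoretical n(Cl2) = 2.73026 mol; at 65.75% yield, n(Cl2) = 1.79514 mol.
Step 2 (Cl2:PCl5 = 1:1): theoretical n(PCl5) = 1.79514 mol, so theoretical mass = 1.79514 × 208.22 = 373.785 g.
At 89.19% yield, actual mass of PCl5 = 373.785 × 0.8919 = 333.379 g.

333.38 g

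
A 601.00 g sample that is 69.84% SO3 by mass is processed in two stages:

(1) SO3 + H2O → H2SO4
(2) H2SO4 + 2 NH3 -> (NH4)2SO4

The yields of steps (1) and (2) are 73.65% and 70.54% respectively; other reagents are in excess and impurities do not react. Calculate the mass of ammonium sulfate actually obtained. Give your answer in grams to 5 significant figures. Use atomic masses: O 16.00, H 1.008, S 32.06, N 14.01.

Pure SO3 = 601.00 × 0.6984 = 419.738 g.
M(SO3) = 32.06 + 3(16.00) = 80.06 g/mol.
M((NH4)2SO4) = 2(14.01) + 8(1.008) + 32.06 + 4(16.00) = 132.144 g/mol.
n(SO3) = 419.738 / 80.06 = 5.24280 mol.
Step 1 (SO3:H2SO4 = 1:1): theoretical n(H2SO4) = 5.24280 mol; at 73.65% yield, n(H2SO4) = 3.86132 mol.
Step 2 (H2SO4:(NH4)2SO4 = 1:1): theoretical n((NH4)2SO4) = 3.86132 mol, so theoretical mass = 3.86132 × 132.144 = 510.250 g.
At 70.54% yield, actual mass of (NH4)2SO4 = 510.250 × 0.7054 = 359.931 g.

359.93 g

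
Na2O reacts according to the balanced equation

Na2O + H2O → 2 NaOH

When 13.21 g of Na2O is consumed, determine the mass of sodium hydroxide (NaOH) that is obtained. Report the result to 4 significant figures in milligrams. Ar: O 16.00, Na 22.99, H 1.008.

M(Na2O) = 2(22.99) + 16.00 = 61.98 g/mol.
M(NaOH) = 22.99 + 16.00 + 1.008 = 39.998 g/mol.
n(Na2O) = 13.210 g / 61.98 g/mol = 0.21313 mol.
From the equation the Na2O:NaOH mole ratio is 1:2, so n(NaOH) = 0.21313 × 2/1 = 0.42627 mol.
Mass of NaOH = 0.42627 mol × 39.998 g/mol = 17.050 g.
Converting to mg: 17.050 g = 17050 mg.

17050 mg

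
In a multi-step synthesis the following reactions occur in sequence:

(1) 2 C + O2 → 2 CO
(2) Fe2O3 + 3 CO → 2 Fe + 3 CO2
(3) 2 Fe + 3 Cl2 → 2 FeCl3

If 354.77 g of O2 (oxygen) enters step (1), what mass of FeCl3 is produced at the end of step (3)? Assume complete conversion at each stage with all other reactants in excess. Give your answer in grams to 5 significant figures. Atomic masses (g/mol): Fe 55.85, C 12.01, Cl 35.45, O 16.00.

2397.7 g

M(O2) = 2(16.00) = 32.00 g/mol.
M(FeCl3) = 55.85 + 3(35.45) = 162.20 g/mol.
n(O2) = 354.77 / 32.00 = 11.0866 mol.
Reaction (1): O2→CO ratio 1:2 ⇒ n(CO) = 22.1731 mol.
Reaction (2): CO→Fe ratio 3:2 ⇒ n(Fe) = 14.7821 mol.
Reaction (3): Fe→FeCl3 ratio 2:2 ⇒ n(FeCl3) = 14.7821 mol.
Mass of FeCl3 = 14.7821 × 162.20 = 2397.65 g.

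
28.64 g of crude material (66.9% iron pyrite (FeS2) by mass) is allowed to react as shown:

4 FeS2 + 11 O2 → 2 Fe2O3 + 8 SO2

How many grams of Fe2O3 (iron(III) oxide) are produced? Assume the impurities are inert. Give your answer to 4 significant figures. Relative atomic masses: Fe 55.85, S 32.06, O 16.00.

12.75 g

Mass of pure FeS2 = 28.64 g × 0.669 = 19.160 g.
M(FeS2) = 55.85 + 2(32.06) = 119.97 g/mol.
M(Fe2O3) = 2(55.85) + 3(16.00) = 159.70 g/mol.
n(FeS2) = 19.160 g / 119.97 g/mol = 0.15971 mol.
From the equation the FeS2:Fe2O3 mole ratio is 4:2, so n(Fe2O3) = 0.15971 × 2/4 = 0.079854 mol.
Mass of Fe2O3 = 0.079854 mol × 159.70 g/mol = 12.753 g.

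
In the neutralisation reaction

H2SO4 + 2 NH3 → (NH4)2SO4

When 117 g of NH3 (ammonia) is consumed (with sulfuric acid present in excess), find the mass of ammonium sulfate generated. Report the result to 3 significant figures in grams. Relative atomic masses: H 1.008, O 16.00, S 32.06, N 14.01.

M(NH3) = 14.01 + 3(1.008) = 17.034 g/mol.
M((NH4)2SO4) = 2(14.01) + 8(1.008) + 32.06 + 4(16.00) = 132.144 g/mol.
n(NH3) = 117.0 g / 17.034 g/mol = 6.869 mol.
From the equation the NH3:(NH4)2SO4 mole ratio is 2:1, so n((NH4)2SO4) = 6.869 × 1/2 = 3.434 mol.
Mass of (NH4)2SO4 = 3.434 mol × 132.144 g/mol = 453.8 g.

454 g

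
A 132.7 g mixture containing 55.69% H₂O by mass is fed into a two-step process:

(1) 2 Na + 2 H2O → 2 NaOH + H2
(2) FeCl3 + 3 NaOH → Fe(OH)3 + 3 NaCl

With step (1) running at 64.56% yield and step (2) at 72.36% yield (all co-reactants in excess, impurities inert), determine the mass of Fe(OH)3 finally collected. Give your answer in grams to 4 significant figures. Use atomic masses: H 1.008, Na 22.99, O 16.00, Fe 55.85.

Pure H2O = 132.7 × 0.5569 = 73.901 g.
M(H2O) = 2(1.008) + 16.00 = 18.016 g/mol.
M(Fe(OH)3) = 55.85 + 3(16.00) + 3(1.008) = 106.874 g/mol.
n(H2O) = 73.901 / 18.016 = 4.1019 mol.
Step 1 (H2O:NaOH = 2:2): theoretical n(NaOH) = 4.1019 mol; at 64.56% yield, n(NaOH) = 2.6482 mol.
Step 2 (NaOH:Fe(OH)3 = 3:1): theoretical n(Fe(OH)3) = 0.88274 mol, so theoretical mass = 0.88274 × 106.874 = 94.342 g.
At 72.36% yield, actual mass of Fe(OH)3 = 94.342 × 0.7236 = 68.266 g.

68.27 g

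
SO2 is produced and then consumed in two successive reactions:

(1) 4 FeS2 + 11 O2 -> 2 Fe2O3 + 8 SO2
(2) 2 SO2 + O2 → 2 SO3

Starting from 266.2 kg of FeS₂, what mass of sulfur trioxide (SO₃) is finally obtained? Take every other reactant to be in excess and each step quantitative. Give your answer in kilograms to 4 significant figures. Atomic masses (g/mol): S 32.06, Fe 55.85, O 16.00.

355.3 kg

M(FeS2) = 55.85 + 2(32.06) = 119.97 g/mol.
M(SO3) = 32.06 + 3(16.00) = 80.06 g/mol.
266.2 kg = 266200 g.
n(FeS2) = 266200 / 119.97 = 2218.9 mol.
Step 1 gives a 4:8 ratio of FeS2 to SO2, so n(SO2) = 4437.8 mol.
In step 2 the SO2:SO3 ratio is 2:2, so n(SO3) = 4437.8 mol.
Mass of SO3 = 4437.8 × 80.06 = 355290 g = 355.3 kg.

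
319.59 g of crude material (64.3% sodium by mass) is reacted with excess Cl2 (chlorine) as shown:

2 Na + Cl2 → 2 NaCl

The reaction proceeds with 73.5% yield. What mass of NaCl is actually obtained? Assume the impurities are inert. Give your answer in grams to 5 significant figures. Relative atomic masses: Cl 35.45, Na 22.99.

383.94 g

Pure Na available = 319.59 g × 0.643 = 205.496 g.
M(Na) = 22.99 g/mol.
M(NaCl) = 22.99 + 35.45 = 58.44 g/mol.
n(Na) = 205.496 g / 22.99 g/mol = 8.93851 mol.
From the equation the Na:NaCl mole ratio is 2:2, so n(NaCl) = 8.93851 × 2/2 = 8.93851 mol.
Mass of NaCl = 8.93851 mol × 58.44 g/mol = 522.367 g.
Actual mass collected = 522.367 g × 0.735 = 383.939 g.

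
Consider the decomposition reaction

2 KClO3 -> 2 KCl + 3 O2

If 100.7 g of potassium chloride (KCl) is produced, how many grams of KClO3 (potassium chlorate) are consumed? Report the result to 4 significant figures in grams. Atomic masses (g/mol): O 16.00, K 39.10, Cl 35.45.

165.5 g

M(KCl) = 39.10 + 35.45 = 74.55 g/mol.
M(KClO3) = 39.10 + 35.45 + 3(16.00) = 122.55 g/mol.
n(KCl) = 100.70 g / 74.55 g/mol = 1.3508 mol.
From the equation the KCl:KClO3 mole ratio is 2:2, so n(KClO3) = 1.3508 × 2/2 = 1.3508 mol.
Mass of KClO3 = 1.3508 mol × 122.55 g/mol = 165.54 g.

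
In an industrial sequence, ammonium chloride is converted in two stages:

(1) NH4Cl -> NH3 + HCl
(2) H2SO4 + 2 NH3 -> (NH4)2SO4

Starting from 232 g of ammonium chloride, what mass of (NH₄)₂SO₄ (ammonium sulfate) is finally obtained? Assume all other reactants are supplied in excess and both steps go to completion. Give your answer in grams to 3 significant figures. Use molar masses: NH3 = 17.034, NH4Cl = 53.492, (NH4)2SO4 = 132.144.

n(NH4Cl) = 232.0 / 53.492 = 4.337 mol.
Step 1 gives a 1:1 ratio of NH4Cl to NH3, so n(NH3) = 4.337 mol.
In step 2 the NH3:(NH4)2SO4 ratio is 2:1, so n((NH4)2SO4) = 2.169 mol.
Mass of (NH4)2SO4 = 2.169 × 132.144 = 286.6 g.

287 g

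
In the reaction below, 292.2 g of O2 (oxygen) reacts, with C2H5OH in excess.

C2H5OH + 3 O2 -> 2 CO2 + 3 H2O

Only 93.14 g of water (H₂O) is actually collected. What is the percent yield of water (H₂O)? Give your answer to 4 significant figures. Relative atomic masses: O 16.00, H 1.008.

M(O2) = 2(16.00) = 32.00 g/mol.
M(H2O) = 2(1.008) + 16.00 = 18.016 g/mol.
n(O2) = 292.20 g / 32.00 g/mol = 9.1312 mol.
From the equation the O2:H2O mole ratio is 3:3, so n(H2O) = 9.1312 × 3/3 = 9.1312 mol.
Mass of H2O = 9.1312 mol × 18.016 g/mol = 164.51 g.
This is the theoretical yield. Percent yield = 93.14 g / 164.51 g × 100% = 56.617%.

56.62 %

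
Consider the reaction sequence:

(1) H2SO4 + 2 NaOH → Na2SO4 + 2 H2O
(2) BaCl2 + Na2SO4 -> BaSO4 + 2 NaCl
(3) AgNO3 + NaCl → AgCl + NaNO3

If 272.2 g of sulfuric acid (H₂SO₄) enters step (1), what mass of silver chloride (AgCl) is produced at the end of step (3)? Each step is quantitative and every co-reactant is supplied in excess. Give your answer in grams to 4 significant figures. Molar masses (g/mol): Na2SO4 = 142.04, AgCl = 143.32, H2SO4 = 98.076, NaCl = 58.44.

n(H2SO4) = 272.2 / 98.076 = 2.7754 mol.
Reaction (1): H2SO4→Na2SO4 ratio 1:1 ⇒ n(Na2SO4) = 2.7754 mol.
Reaction (2): Na2SO4→NaCl ratio 1:2 ⇒ n(NaCl) = 5.5508 mol.
Reaction (3): NaCl→AgCl ratio 1:1 ⇒ n(AgCl) = 5.5508 mol.
Mass of AgCl = 5.5508 × 143.32 = 795.54 g.

795.5 g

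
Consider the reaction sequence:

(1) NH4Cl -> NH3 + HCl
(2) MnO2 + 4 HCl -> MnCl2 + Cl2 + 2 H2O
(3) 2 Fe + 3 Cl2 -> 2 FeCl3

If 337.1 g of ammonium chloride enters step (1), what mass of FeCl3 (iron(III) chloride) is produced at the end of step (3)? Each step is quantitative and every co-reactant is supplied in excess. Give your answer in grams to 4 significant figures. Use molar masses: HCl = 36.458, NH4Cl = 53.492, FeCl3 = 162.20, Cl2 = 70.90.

170.4 g

n(NH4Cl) = 337.1 / 53.492 = 6.3019 mol.
Reaction (1): NH4Cl→HCl ratio 1:1 ⇒ n(HCl) = 6.3019 mol.
Reaction (2): HCl→Cl2 ratio 4:1 ⇒ n(Cl2) = 1.5755 mol.
Reaction (3): Cl2→FeCl3 ratio 3:2 ⇒ n(FeCl3) = 1.0503 mol.
Mass of FeCl3 = 1.0503 × 162.20 = 170.36 g.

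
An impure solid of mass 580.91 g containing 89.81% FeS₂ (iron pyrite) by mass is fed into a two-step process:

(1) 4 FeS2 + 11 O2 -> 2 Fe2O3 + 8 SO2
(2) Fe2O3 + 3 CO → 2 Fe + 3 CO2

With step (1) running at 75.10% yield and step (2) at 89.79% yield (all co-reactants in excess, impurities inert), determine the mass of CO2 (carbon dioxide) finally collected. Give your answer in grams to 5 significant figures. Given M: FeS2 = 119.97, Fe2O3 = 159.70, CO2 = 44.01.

193.58 g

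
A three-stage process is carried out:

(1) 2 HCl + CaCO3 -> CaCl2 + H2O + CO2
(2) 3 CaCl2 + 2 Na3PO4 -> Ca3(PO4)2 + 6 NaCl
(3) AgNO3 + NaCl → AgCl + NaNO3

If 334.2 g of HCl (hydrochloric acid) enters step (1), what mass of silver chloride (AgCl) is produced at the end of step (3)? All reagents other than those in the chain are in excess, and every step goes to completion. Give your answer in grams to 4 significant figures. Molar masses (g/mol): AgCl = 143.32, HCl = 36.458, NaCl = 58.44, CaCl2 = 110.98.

n(HCl) = 334.2 / 36.458 = 9.1667 mol.
Reaction (1): HCl→CaCl2 ratio 2:1 ⇒ n(CaCl2) = 4.5834 mol.
Reaction (2): CaCl2→NaCl ratio 3:6 ⇒ n(NaCl) = 9.1667 mol.
Reaction (3): NaCl→AgCl ratio 1:1 ⇒ n(AgCl) = 9.1667 mol.
Mass of AgCl = 9.1667 × 143.32 = 1313.8 g.

1314 g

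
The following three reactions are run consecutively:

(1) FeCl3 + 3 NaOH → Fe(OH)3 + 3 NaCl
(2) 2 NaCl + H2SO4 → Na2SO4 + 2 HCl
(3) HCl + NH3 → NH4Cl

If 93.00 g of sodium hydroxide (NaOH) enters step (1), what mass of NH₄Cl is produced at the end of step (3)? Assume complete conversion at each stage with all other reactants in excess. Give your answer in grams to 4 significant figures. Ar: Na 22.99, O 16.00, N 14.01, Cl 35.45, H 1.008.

M(NaOH) = 22.99 + 16.00 + 1.008 = 39.998 g/mol.
M(NH4Cl) = 14.01 + 4(1.008) + 35.45 = 53.492 g/mol.
n(NaOH) = 93.00 / 39.998 = 2.3251 mol.
Reaction (1): NaOH→NaCl ratio 3:3 ⇒ n(NaCl) = 2.3251 mol.
Reaction (2): NaCl→HCl ratio 2:2 ⇒ n(HCl) = 2.3251 mol.
Reaction (3): HCl→NH4Cl ratio 1:1 ⇒ n(NH4Cl) = 2.3251 mol.
Mass of NH4Cl = 2.3251 × 53.492 = 124.38 g.

124.4 g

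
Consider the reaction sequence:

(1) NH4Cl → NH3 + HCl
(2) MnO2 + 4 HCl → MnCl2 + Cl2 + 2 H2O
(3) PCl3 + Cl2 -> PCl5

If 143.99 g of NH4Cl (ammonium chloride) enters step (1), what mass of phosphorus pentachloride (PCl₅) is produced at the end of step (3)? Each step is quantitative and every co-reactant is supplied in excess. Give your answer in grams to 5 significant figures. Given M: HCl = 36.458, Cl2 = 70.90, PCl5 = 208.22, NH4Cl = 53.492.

n(NH4Cl) = 143.99 / 53.492 = 2.69180 mol.
Reaction (1): NH4Cl→HCl ratio 1:1 ⇒ n(HCl) = 2.69180 mol.
Reaction (2): HCl→Cl2 ratio 4:1 ⇒ n(Cl2) = 0.672951 mol.
Reaction (3): Cl2→PCl5 ratio 1:1 ⇒ n(PCl5) = 0.672951 mol.
Mass of PCl5 = 0.672951 × 208.22 = 140.122 g.

140.12 g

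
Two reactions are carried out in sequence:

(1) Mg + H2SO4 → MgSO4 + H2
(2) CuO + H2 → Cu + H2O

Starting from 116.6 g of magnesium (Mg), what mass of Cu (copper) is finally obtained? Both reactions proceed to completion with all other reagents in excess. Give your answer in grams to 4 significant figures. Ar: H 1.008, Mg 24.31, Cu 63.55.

M(Mg) = 24.31 g/mol.
M(Cu) = 63.55 g/mol.
n(Mg) = 116.60 / 24.31 = 4.7964 mol.
Step 1 gives a 1:1 ratio of Mg to H2, so n(H2) = 4.7964 mol.
In step 2 the H2:Cu ratio is 1:1, so n(Cu) = 4.7964 mol.
Mass of Cu = 4.7964 × 63.55 = 304.81 g.

304.8 g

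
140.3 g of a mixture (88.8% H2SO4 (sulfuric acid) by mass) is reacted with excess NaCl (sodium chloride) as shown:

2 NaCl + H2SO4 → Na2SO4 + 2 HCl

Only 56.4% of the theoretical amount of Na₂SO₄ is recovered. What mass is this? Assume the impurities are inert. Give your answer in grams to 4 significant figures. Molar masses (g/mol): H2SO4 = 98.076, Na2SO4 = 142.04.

Pure H2SO4 available = 140.3 g × 0.888 = 124.59 g.
n(H2SO4) = 124.59 g / 98.076 g/mol = 1.2703 mol.
From the equation the H2SO4:Na2SO4 mole ratio is 1:1, so n(Na2SO4) = 1.2703 × 1/1 = 1.2703 mol.
Mass of Na2SO4 = 1.2703 mol × 142.04 g/mol = 180.43 g.
Actual mass collected = 180.43 g × 0.564 = 101.76 g.

101.8 g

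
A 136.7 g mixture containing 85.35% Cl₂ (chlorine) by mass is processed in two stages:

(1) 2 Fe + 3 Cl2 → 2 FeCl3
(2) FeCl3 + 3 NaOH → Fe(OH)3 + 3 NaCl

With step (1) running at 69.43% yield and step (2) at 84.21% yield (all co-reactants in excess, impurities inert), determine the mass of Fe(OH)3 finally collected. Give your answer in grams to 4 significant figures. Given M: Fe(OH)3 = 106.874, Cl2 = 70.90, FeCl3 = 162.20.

Pure Cl2 = 136.7 × 0.8535 = 116.67 g.
n(Cl2) = 116.67 / 70.90 = 1.6456 mol.
Step 1 (Cl2:FeCl3 = 3:2): theoretical n(FeCl3) = 1.0971 mol; at 69.43% yield, n(FeCl3) = 0.76170 mol.
Step 2 (FeCl3:Fe(OH)3 = 1:1): theoretical n(Fe(OH)3) = 0.76170 mol, so theoretical mass = 0.76170 × 106.874 = 81.406 g.
At 84.21% yield, actual mass of Fe(OH)3 = 81.406 × 0.8421 = 68.552 g.

68.55 g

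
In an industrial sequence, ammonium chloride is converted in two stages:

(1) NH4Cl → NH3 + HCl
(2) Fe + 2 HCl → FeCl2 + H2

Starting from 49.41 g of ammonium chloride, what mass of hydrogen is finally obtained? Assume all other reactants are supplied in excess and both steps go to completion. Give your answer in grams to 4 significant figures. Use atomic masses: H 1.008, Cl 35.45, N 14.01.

M(NH4Cl) = 14.01 + 4(1.008) + 35.45 = 53.492 g/mol.
M(H2) = 2(1.008) = 2.016 g/mol.
n(NH4Cl) = 49.410 / 53.492 = 0.92369 mol.
Step 1 gives a 1:1 ratio of NH4Cl to HCl, so n(HCl) = 0.92369 mol.
In step 2 the HCl:H2 ratio is 2:1, so n(H2) = 0.46184 mol.
Mass of H2 = 0.46184 × 2.016 = 0.93108 g.

0.9311 g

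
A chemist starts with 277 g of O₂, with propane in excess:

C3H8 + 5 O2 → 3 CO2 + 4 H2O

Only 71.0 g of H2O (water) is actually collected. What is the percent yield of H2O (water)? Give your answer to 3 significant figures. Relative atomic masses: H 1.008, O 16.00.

56.9 %

M(O2) = 2(16.00) = 32.00 g/mol.
M(H2O) = 2(1.008) + 16.00 = 18.016 g/mol.
n(O2) = 277.0 g / 32.00 g/mol = 8.656 mol.
From the equation the O2:H2O mole ratio is 5:4, so n(H2O) = 8.656 × 4/5 = 6.925 mol.
Mass of H2O = 6.925 mol × 18.016 g/mol = 124.8 g.
This is the theoretical yield. Percent yield = 71.0 g / 124.8 g × 100% = 56.91%.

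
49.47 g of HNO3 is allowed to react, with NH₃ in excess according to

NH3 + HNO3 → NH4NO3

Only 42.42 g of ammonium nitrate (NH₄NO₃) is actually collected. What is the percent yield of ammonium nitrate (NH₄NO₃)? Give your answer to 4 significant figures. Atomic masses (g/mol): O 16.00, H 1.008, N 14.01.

67.50 %

M(HNO3) = 1.008 + 14.01 + 3(16.00) = 63.018 g/mol.
M(NH4NO3) = 2(14.01) + 4(1.008) + 3(16.00) = 80.052 g/mol.
n(HNO3) = 49.470 g / 63.018 g/mol = 0.78501 mol.
From the equation the HNO3:NH4NO3 mole ratio is 1:1, so n(NH4NO3) = 0.78501 × 1/1 = 0.78501 mol.
Mass of NH4NO3 = 0.78501 mol × 80.052 g/mol = 62.842 g.
This is the theoretical yield. Percent yield = 42.42 g / 62.842 g × 100% = 67.503%.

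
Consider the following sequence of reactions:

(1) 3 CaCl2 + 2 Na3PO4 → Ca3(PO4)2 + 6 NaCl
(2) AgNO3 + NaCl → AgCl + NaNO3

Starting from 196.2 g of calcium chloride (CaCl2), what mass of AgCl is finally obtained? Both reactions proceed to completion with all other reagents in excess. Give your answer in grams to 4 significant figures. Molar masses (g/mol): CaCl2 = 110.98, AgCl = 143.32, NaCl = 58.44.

506.7 g

n(CaCl2) = 196.20 / 110.98 = 1.7679 mol.
Step 1 gives a 3:6 ratio of CaCl2 to NaCl, so n(NaCl) = 3.5358 mol.
In step 2 the NaCl:AgCl ratio is 1:1, so n(AgCl) = 3.5358 mol.
Mass of AgCl = 3.5358 × 143.32 = 506.75 g.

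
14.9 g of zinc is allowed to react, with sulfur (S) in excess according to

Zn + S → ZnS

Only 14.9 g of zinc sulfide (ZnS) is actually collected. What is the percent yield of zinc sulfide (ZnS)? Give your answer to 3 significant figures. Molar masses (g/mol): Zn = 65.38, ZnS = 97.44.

67.1 %

n(Zn) = 14.90 g / 65.38 g/mol = 0.2279 mol.
From the equation the Zn:ZnS mole ratio is 1:1, so n(ZnS) = 0.2279 × 1/1 = 0.2279 mol.
Mass of ZnS = 0.2279 mol × 97.44 g/mol = 22.21 g.
This is the theoretical yield. Percent yield = 14.9 g / 22.21 g × 100% = 67.10%.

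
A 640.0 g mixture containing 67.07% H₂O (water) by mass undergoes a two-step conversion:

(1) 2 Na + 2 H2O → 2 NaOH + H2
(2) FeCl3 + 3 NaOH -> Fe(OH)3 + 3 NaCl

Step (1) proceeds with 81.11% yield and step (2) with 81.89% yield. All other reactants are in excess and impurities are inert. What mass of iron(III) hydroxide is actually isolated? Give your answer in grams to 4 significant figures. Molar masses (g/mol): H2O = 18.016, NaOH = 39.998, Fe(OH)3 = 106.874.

563.8 g

Pure H2O = 640.0 × 0.6707 = 429.25 g.
n(H2O) = 429.25 / 18.016 = 23.826 mol.
Step 1 (H2O:NaOH = 2:2): theoretical n(NaOH) = 23.826 mol; at 81.11% yield, n(NaOH) = 19.325 mol.
Step 2 (NaOH:Fe(OH)3 = 3:1): theoretical n(Fe(OH)3) = 6.4417 mol, so theoretical mass = 6.4417 × 106.874 = 688.45 g.
At 81.89% yield, actual mass of Fe(OH)3 = 688.45 × 0.8189 = 563.78 g.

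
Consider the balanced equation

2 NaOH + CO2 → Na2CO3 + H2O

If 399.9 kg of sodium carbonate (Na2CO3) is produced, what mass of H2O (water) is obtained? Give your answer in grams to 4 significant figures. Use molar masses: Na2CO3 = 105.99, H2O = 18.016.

Convert: 399.9 kg = 399900 g.
n(Na2CO3) = 399900 g / 105.99 g/mol = 3773.0 mol.
From the equation the Na2CO3:H2O mole ratio is 1:1, so n(H2O) = 3773.0 × 1/1 = 3773.0 mol.
Mass of H2O = 3773.0 mol × 18.016 g/mol = 67974 g.

67970 g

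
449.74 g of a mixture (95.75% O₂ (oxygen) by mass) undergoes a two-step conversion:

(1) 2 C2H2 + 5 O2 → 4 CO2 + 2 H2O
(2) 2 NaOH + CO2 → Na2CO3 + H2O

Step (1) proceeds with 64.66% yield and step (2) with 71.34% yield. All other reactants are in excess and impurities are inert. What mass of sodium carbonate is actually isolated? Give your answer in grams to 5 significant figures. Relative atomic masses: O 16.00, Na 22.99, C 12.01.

Pure O2 = 449.74 × 0.9575 = 430.626 g.
M(O2) = 2(16.00) = 32.00 g/mol.
M(Na2CO3) = 2(22.99) + 12.01 + 3(16.00) = 105.99 g/mol.
n(O2) = 430.626 / 32.00 = 13.4571 mol.
Step 1 (O2:CO2 = 5:4): theoretical n(CO2) = 10.7657 mol; at 64.66% yield, n(CO2) = 6.96107 mol.
Step 2 (CO2:Na2CO3 = 1:1): theoretical n(Na2CO3) = 6.96107 mol, so theoretical mass = 6.96107 × 105.99 = 737.804 g.
At 71.34% yield, actual mass of Na2CO3 = 737.804 × 0.7134 = 526.349 g.

526.35 g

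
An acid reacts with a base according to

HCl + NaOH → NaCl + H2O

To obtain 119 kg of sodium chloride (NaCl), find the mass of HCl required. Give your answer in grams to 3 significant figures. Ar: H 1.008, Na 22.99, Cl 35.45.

74200 g

M(NaCl) = 22.99 + 35.45 = 58.44 g/mol.
M(HCl) = 1.008 + 35.45 = 36.458 g/mol.
Convert: 119 kg = 119000 g.
n(NaCl) = 119000 g / 58.44 g/mol = 2036 mol.
From the equation the NaCl:HCl mole ratio is 1:1, so n(HCl) = 2036 × 1/1 = 2036 mol.
Mass of HCl = 2036 mol × 36.458 g/mol = 74240 g.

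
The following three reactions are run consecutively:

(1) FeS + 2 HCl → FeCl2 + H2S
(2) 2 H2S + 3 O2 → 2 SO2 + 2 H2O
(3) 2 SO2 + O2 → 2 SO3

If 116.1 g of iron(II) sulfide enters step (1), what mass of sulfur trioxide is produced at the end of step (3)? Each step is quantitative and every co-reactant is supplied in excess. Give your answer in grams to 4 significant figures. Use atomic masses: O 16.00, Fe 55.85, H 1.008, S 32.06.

M(FeS) = 55.85 + 32.06 = 87.91 g/mol.
M(SO3) = 32.06 + 3(16.00) = 80.06 g/mol.
n(FeS) = 116.1 / 87.91 = 1.3207 mol.
Reaction (1): FeS→H2S ratio 1:1 ⇒ n(H2S) = 1.3207 mol.
Reaction (2): H2S→SO2 ratio 2:2 ⇒ n(SO2) = 1.3207 mol.
Reaction (3): SO2→SO3 ratio 2:2 ⇒ n(SO3) = 1.3207 mol.
Mass of SO3 = 1.3207 × 80.06 = 105.73 g.

105.7 g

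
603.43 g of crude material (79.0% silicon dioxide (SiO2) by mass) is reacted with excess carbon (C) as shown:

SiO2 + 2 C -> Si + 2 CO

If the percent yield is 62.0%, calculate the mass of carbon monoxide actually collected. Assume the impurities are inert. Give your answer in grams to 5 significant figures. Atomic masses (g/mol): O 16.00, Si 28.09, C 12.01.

275.54 g

Pure SiO2 available = 603.43 g × 0.790 = 476.710 g.
M(SiO2) = 28.09 + 2(16.00) = 60.09 g/mol.
M(CO) = 12.01 + 16.00 = 28.01 g/mol.
n(SiO2) = 476.710 g / 60.09 g/mol = 7.93326 mol.
From the equation the SiO2:CO mole ratio is 1:2, so n(CO) = 7.93326 × 2/1 = 15.8665 mol.
Mass of CO = 15.8665 mol × 28.01 g/mol = 444.421 g.
Actual mass collected = 444.421 g × 0.620 = 275.541 g.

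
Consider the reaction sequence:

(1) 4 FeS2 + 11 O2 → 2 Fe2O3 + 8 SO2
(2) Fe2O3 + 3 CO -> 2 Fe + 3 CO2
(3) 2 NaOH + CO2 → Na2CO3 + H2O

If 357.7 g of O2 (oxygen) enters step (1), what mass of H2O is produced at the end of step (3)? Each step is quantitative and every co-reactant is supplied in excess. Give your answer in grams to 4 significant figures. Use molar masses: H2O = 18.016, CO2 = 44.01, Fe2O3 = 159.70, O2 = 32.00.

n(O2) = 357.7 / 32.00 = 11.178 mol.
Reaction (1): O2→Fe2O3 ratio 11:2 ⇒ n(Fe2O3) = 2.0324 mol.
Reaction (2): Fe2O3→CO2 ratio 1:3 ⇒ n(CO2) = 6.0972 mol.
Reaction (3): CO2→H2O ratio 1:1 ⇒ n(H2O) = 6.0972 mol.
Mass of H2O = 6.0972 × 18.016 = 109.85 g.

109.8 g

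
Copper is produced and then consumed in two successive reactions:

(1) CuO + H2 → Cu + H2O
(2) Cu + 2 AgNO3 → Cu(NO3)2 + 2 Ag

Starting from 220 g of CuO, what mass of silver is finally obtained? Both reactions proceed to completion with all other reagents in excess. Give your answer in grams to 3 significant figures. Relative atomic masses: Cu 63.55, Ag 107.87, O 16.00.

597 g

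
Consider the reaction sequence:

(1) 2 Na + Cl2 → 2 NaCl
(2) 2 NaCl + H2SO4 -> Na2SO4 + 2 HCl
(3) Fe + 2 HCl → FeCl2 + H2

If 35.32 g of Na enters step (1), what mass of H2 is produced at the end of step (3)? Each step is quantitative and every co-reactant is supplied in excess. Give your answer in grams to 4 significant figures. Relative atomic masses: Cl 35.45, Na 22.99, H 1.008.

1.549 g

M(Na) = 22.99 g/mol.
M(H2) = 2(1.008) = 2.016 g/mol.
n(Na) = 35.32 / 22.99 = 1.5363 mol.
Reaction (1): Na→NaCl ratio 2:2 ⇒ n(NaCl) = 1.5363 mol.
Reaction (2): NaCl→HCl ratio 2:2 ⇒ n(HCl) = 1.5363 mol.
Reaction (3): HCl→H2 ratio 2:1 ⇒ n(H2) = 0.76816 mol.
Mass of H2 = 0.76816 × 2.016 = 1.5486 g.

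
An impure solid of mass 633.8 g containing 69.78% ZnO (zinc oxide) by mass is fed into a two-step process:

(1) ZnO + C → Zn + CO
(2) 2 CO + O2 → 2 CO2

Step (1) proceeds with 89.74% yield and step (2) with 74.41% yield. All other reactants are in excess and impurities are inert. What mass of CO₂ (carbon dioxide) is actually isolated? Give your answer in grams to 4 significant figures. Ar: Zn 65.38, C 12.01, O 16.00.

159.7 g

Pure ZnO = 633.8 × 0.6978 = 442.27 g.
M(ZnO) = 65.38 + 16.00 = 81.38 g/mol.
M(CO2) = 12.01 + 2(16.00) = 44.01 g/mol.
n(ZnO) = 442.27 / 81.38 = 5.4346 mol.
Step 1 (ZnO:CO = 1:1): theoretical n(CO) = 5.4346 mol; at 89.74% yield, n(CO) = 4.8770 mol.
Step 2 (CO:CO2 = 2:2): theoretical n(CO2) = 4.8770 mol, so theoretical mass = 4.8770 × 44.01 = 214.64 g.
At 74.41% yield, actual mass of CO2 = 214.64 × 0.7441 = 159.71 g.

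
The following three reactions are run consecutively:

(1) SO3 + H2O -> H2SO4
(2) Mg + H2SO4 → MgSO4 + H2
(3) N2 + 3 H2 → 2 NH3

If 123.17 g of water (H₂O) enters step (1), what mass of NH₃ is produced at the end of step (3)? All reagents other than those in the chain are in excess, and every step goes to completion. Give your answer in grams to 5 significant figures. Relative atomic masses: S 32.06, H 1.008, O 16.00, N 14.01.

77.638 g

M(H2O) = 2(1.008) + 16.00 = 18.016 g/mol.
M(NH3) = 14.01 + 3(1.008) = 17.034 g/mol.
n(H2O) = 123.17 / 18.016 = 6.83670 mol.
Reaction (1): H2O→H2SO4 ratio 1:1 ⇒ n(H2SO4) = 6.83670 mol.
Reaction (2): H2SO4→H2 ratio 1:1 ⇒ n(H2) = 6.83670 mol.
Reaction (3): H2→NH3 ratio 3:2 ⇒ n(NH3) = 4.55780 mol.
Mass of NH3 = 4.55780 × 17.034 = 77.6376 g.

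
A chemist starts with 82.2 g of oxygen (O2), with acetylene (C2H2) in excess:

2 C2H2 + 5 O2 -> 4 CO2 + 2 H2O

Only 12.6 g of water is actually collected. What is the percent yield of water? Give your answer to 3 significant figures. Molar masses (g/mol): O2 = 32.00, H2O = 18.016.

n(O2) = 82.20 g / 32.00 g/mol = 2.569 mol.
From the equation the O2:H2O mole ratio is 5:2, so n(H2O) = 2.569 × 2/5 = 1.028 mol.
Mass of H2O = 1.028 mol × 18.016 g/mol = 18.51 g.
This is the theoretical yield. Percent yield = 12.6 g / 18.51 g × 100% = 68.07%.

68.1 %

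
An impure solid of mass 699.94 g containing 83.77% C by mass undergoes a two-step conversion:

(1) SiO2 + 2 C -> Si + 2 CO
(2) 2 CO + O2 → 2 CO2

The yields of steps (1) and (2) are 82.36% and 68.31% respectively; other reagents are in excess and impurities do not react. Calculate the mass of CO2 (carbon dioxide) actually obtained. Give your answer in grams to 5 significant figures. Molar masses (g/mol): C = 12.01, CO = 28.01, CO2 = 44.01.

Pure C = 699.94 × 0.8377 = 586.340 g.
n(C) = 586.340 / 12.01 = 48.8210 mol.
Step 1 (C:CO = 2:2): theoretical n(CO) = 48.8210 mol; at 82.36% yield, n(CO) = 40.2089 mol.
Step 2 (CO:CO2 = 2:2): theoretical n(CO2) = 40.2089 mol, so theoretical mass = 40.2089 × 44.01 = 1769.60 g.
At 68.31% yield, actual mass of CO2 = 1769.60 × 0.6831 = 1208.81 g.

1208.8 g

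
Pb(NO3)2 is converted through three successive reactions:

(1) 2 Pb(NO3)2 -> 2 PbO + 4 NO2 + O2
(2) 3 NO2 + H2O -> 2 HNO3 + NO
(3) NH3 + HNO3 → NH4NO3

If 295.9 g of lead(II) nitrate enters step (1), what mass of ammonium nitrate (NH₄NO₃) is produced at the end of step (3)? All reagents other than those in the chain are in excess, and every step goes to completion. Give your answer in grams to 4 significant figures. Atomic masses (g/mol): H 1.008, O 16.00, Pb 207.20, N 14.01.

95.35 g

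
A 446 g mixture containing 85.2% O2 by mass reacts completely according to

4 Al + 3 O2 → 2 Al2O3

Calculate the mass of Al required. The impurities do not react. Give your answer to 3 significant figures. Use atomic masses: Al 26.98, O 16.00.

427 g

Mass of pure O2 = 446 g × 0.852 = 380.0 g.
M(O2) = 2(16.00) = 32.00 g/mol.
M(Al) = 26.98 g/mol.
n(O2) = 380.0 g / 32.00 g/mol = 11.87 mol.
From the equation the O2:Al mole ratio is 3:4, so n(Al) = 11.87 × 4/3 = 15.83 mol.
Mass of Al = 15.83 mol × 26.98 g/mol = 427.2 g.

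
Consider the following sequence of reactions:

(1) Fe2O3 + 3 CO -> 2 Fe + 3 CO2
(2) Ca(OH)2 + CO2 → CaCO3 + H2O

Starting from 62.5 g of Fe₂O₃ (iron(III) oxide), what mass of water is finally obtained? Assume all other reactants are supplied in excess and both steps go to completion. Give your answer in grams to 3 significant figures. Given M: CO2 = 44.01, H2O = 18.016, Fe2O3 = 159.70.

21.2 g

n(Fe2O3) = 62.50 / 159.70 = 0.3914 mol.
Step 1 gives a 1:3 ratio of Fe2O3 to CO2, so n(CO2) = 1.174 mol.
In step 2 the CO2:H2O ratio is 1:1, so n(H2O) = 1.174 mol.
Mass of H2O = 1.174 × 18.016 = 21.15 g.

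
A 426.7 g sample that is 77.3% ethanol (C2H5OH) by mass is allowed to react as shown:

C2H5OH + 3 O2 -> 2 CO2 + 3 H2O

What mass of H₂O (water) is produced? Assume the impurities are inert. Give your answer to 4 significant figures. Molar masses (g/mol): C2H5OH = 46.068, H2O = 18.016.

387.0 g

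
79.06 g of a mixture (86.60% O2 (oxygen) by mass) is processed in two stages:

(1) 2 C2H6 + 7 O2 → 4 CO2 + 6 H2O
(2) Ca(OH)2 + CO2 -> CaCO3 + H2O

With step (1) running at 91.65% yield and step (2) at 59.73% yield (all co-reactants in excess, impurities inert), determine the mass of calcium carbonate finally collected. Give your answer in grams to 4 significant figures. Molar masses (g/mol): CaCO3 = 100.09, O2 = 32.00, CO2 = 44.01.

Pure O2 = 79.06 × 0.8660 = 68.466 g.
n(O2) = 68.466 / 32.00 = 2.1396 mol.
Step 1 (O2:CO2 = 7:4): theoretical n(CO2) = 1.2226 mol; at 91.65% yield, n(CO2) = 1.1205 mol.
Step 2 (CO2:CaCO3 = 1:1): theoretical n(CaCO3) = 1.1205 mol, so theoretical mass = 1.1205 × 100.09 = 112.15 g.
At 59.73% yield, actual mass of CaCO3 = 112.15 × 0.5973 = 66.989 g.

66.99 g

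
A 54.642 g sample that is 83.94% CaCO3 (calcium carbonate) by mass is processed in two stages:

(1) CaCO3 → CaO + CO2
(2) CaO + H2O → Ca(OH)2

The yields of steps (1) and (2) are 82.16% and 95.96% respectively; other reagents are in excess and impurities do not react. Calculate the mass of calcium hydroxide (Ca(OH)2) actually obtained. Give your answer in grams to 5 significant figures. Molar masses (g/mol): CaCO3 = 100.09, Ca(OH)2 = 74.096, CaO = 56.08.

26.770 g

Pure CaCO3 = 54.642 × 0.8394 = 45.8665 g.
n(CaCO3) = 45.8665 / 100.09 = 0.458253 mol.
Step 1 (CaCO3:CaO = 1:1): theoretical n(CaO) = 0.458253 mol; at 82.16% yield, n(CaO) = 0.376500 mol.
Step 2 (CaO:Ca(OH)2 = 1:1): theoretical n(Ca(OH)2) = 0.376500 mol, so theoretical mass = 0.376500 × 74.096 = 27.8972 g.
At 95.96% yield, actual mass of Ca(OH)2 = 27.8972 × 0.9596 = 26.7701 g.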